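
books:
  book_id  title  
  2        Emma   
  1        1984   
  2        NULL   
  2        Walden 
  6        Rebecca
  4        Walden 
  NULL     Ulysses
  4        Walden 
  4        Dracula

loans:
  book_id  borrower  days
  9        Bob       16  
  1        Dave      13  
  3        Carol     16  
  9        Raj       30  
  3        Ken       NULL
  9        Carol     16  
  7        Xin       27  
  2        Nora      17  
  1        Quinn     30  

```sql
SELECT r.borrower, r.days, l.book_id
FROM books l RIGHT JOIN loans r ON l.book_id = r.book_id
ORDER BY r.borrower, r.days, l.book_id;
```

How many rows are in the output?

11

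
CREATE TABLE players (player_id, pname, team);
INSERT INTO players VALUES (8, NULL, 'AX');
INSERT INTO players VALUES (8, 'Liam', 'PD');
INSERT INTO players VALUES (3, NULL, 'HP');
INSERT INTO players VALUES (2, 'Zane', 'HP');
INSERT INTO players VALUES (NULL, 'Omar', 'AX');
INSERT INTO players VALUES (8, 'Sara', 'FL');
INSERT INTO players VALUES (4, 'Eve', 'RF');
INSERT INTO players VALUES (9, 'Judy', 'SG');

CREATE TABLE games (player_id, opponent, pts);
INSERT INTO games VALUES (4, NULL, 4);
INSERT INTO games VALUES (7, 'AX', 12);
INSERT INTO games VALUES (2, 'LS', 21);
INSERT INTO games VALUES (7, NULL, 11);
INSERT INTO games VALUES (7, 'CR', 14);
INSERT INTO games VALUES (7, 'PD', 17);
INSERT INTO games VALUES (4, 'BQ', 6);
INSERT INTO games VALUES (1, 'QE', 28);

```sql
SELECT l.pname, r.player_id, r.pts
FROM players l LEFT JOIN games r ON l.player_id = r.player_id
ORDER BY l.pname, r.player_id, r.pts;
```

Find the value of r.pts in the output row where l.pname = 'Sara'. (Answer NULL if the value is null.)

LEFT JOIN keeps every row from `players`; unmatched rows get NULL for `games`'s columns.
Matching on l.player_id = r.player_id. A NULL in a compared column never satisfies the condition.
Matched pairs: 3; unmatched l rows kept: 6.

NULL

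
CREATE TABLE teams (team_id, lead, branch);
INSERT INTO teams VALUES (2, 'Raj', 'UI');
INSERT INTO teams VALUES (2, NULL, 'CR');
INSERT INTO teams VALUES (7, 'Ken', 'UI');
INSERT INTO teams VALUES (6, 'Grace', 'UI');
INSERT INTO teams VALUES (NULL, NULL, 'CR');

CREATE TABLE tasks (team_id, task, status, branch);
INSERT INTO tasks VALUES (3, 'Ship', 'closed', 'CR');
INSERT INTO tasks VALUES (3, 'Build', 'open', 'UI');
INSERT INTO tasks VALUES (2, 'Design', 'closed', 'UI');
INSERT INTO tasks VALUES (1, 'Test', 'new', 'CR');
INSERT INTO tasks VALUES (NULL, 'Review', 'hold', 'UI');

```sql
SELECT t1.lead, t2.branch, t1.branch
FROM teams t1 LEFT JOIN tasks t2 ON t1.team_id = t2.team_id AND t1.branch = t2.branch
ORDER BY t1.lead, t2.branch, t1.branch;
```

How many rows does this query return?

LEFT JOIN keeps every row from `teams`; unmatched rows get NULL for `tasks`'s columns.
Matching on t1.team_id = t2.team_id AND t1.branch = t2.branch. A NULL in a compared column never satisfies the condition.
Matched pairs: 1; unmatched t1 rows kept: 4.
Total: 1 matched + 4 padded = 5 rows.

5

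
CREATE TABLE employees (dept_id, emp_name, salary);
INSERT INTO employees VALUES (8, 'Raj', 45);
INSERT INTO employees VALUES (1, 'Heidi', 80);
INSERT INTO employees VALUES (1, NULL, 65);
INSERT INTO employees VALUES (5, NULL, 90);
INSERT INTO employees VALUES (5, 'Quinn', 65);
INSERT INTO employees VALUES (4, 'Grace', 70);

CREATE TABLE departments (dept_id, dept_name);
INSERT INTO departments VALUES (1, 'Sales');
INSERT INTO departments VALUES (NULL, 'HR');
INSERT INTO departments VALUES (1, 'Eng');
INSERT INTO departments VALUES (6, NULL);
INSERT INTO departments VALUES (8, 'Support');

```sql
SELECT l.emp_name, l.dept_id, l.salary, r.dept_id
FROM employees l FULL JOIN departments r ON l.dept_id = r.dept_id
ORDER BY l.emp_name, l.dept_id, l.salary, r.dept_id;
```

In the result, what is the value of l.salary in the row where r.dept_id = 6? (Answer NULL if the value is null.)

FULL OUTER JOIN keeps every row from both sides; unmatched rows get NULL for the other side's columns.
Matching on l.dept_id = r.dept_id. A NULL in a compared column never satisfies the condition.
Matched pairs: 5; unmatched l rows kept: 3; unmatched r rows kept: 2.

NULL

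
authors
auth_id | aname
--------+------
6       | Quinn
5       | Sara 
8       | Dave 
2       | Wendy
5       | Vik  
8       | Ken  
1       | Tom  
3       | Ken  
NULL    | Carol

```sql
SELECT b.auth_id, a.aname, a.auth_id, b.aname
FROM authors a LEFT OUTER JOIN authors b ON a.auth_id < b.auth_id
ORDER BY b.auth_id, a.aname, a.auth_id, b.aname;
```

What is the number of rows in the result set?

29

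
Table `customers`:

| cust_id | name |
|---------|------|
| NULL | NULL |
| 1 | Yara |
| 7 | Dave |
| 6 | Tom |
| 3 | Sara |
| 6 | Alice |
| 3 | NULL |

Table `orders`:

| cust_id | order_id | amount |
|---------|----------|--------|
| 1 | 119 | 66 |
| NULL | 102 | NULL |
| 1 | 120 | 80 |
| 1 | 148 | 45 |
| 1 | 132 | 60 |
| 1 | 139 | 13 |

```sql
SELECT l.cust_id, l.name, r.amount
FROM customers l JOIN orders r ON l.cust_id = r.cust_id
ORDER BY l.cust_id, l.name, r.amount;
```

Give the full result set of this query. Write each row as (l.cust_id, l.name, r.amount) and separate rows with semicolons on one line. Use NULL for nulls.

(1, Yara, 13); (1, Yara, 45); (1, Yara, 60); (1, Yara, 66); (1, Yara, 80)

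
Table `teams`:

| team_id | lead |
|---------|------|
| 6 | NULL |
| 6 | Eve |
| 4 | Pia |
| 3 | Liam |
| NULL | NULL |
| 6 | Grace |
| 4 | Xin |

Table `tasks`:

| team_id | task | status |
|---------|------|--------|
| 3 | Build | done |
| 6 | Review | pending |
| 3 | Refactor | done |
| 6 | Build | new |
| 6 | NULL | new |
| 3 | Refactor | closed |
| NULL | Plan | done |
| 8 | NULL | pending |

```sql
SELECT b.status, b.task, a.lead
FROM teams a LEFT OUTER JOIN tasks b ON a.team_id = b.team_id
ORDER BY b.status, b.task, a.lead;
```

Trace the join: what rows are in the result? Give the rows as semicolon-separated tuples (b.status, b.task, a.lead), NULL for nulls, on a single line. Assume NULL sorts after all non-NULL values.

(closed, Refactor, Liam); (done, Build, Liam); (done, Refactor, Liam); (new, Build, Eve); (new, Build, Grace); (new, Build, NULL); (new, NULL, Eve); (new, NULL, Grace); (new, NULL, NULL); (pending, Review, Eve); (pending, Review, Grace); (pending, Review, NULL); (NULL, NULL, Pia); (NULL, NULL, Xin); (NULL, NULL, NULL)

LEFT JOIN keeps every row from `teams`; unmatched rows get NULL for `tasks`'s columns.
Matching on a.team_id = b.team_id. A NULL in a compared column never satisfies the condition.
Matched pairs: 12; unmatched a rows kept: 3.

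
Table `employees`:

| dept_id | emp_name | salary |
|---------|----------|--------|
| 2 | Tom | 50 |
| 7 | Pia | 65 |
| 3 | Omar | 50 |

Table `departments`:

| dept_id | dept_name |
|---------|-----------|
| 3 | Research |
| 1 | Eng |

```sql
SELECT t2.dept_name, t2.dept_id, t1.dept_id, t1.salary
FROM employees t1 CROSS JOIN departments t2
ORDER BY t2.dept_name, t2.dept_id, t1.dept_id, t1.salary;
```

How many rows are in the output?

CROSS JOIN pairs every row of `employees` with every row of `departments`: 3 × 2 = 6 rows.

6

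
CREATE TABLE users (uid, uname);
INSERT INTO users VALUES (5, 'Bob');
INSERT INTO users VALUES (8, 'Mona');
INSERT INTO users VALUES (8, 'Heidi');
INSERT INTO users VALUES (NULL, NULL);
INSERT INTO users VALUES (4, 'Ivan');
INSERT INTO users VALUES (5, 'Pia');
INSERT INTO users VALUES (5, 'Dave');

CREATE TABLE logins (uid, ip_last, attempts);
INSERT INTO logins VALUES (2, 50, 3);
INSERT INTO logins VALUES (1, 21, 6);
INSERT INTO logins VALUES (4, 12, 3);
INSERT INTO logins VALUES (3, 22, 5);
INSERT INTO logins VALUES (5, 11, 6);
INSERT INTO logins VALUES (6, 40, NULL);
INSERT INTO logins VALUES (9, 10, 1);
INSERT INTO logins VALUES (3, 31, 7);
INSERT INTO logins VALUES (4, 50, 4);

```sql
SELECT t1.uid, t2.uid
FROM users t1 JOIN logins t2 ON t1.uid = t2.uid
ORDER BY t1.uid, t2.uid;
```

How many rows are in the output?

5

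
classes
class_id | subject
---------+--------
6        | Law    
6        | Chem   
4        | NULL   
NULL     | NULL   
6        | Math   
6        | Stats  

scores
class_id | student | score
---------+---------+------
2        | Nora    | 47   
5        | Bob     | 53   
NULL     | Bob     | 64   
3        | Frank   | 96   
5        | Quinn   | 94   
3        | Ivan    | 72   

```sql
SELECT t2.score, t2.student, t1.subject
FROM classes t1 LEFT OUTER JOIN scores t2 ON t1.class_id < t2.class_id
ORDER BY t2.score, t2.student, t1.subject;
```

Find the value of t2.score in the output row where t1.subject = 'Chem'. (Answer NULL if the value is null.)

LEFT JOIN keeps every row from `classes`; unmatched rows get NULL for `scores`'s columns.
Matching on t1.class_id < t2.class_id. A NULL in a compared column never satisfies the condition.
- t1 row (class_id=6): no match → kept, t2 columns NULL.
- t1 row (class_id=6): no match → kept, t2 columns NULL.
- t1 row (class_id=4): matches 2 t2 row(s) → 2 output row(s).
- t1 row (class_id=NULL): no match → kept, t2 columns NULL.
- t1 row (class_id=6): no match → kept, t2 columns NULL.
- t1 row (class_id=6): no match → kept, t2 columns NULL.

NULL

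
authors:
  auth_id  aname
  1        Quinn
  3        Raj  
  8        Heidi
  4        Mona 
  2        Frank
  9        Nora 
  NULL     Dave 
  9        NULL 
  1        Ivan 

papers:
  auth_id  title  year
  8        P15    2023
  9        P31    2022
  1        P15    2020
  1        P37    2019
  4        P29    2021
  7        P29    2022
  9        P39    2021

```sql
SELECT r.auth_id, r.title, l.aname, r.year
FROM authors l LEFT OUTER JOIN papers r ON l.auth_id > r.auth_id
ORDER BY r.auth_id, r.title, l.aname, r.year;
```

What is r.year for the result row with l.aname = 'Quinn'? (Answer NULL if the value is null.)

NULL

LEFT JOIN keeps every row from `authors`; unmatched rows get NULL for `papers`'s columns.
Matching on l.auth_id > r.auth_id. A NULL in a compared column never satisfies the condition.
- l row (auth_id=1): no match → kept, r columns NULL.
- l row (auth_id=3): matches 2 r row(s) → 2 output row(s).
- l row (auth_id=8): matches 4 r row(s) → 4 output row(s).
- l row (auth_id=4): matches 2 r row(s) → 2 output row(s).
- l row (auth_id=2): matches 2 r row(s) → 2 output row(s).
- l row (auth_id=9): matches 5 r row(s) → 5 output row(s).
- l row (auth_id=NULL): no match → kept, r columns NULL.
- l row (auth_id=9): matches 5 r row(s) → 5 output row(s).
- l row (auth_id=1): no match → kept, r columns NULL.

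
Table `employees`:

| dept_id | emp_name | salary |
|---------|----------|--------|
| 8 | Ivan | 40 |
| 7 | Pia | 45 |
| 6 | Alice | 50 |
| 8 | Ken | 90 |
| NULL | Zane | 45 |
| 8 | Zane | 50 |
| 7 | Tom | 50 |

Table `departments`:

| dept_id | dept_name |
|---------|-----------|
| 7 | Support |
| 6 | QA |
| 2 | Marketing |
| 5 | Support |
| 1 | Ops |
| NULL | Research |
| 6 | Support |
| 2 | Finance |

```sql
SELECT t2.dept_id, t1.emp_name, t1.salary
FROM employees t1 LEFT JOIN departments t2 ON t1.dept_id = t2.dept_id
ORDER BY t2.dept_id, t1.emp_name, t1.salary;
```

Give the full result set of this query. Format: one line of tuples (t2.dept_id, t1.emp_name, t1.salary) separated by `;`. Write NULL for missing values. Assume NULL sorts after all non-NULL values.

LEFT JOIN keeps every row from `employees`; unmatched rows get NULL for `departments`'s columns.
Matching on t1.dept_id = t2.dept_id. A NULL in a compared column never satisfies the condition.
Matched pairs: 4; unmatched t1 rows kept: 4.

(6, Alice, 50); (6, Alice, 50); (7, Pia, 45); (7, Tom, 50); (NULL, Ivan, 40); (NULL, Ken, 90); (NULL, Zane, 45); (NULL, Zane, 50)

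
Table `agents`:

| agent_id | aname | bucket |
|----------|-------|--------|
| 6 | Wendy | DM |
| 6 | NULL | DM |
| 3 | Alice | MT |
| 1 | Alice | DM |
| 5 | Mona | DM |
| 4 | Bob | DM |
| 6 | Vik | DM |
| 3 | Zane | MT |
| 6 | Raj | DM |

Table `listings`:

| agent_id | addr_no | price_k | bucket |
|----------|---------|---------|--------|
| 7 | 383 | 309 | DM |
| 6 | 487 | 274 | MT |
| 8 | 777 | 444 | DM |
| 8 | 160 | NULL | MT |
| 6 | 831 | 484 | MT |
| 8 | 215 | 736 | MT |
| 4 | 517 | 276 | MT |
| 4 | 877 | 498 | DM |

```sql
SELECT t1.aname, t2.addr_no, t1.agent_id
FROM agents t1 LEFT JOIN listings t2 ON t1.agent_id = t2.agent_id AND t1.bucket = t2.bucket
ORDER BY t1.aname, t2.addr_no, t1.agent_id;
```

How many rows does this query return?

9

LEFT JOIN keeps every row from `agents`; unmatched rows get NULL for `listings`'s columns.
Matching on t1.agent_id = t2.agent_id AND t1.bucket = t2.bucket.
Matched pairs: 1; unmatched t1 rows kept: 8.
Total: 1 matched + 8 padded = 9 rows.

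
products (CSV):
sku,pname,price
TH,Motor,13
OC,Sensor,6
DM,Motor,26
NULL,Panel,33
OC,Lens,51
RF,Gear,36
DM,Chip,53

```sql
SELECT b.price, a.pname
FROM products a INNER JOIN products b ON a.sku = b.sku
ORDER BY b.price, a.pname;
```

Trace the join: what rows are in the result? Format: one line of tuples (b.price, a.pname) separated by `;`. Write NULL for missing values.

INNER JOIN keeps only pairs where the ON condition holds.
Matching on a.sku = b.sku. A NULL in a compared column never satisfies the condition.
- a (sku=TH) pairs with 1 row(s) of b.
- a (sku=OC) pairs with 2 row(s) of b.
- a (sku=DM) pairs with 2 row(s) of b.
- a (sku=NULL) has no partner → excluded.
- a (sku=OC) pairs with 2 row(s) of b.
- a (sku=RF) pairs with 1 row(s) of b.
- a (sku=DM) pairs with 2 row(s) of b.
After projecting and ordering:
b.price | a.pname
6 | Lens
6 | Sensor
13 | Motor
26 | Chip
26 | Motor
36 | Gear
51 | Lens
51 | Sensor
53 | Chip
53 | Motor

(6, Lens); (6, Sensor); (13, Motor); (26, Chip); (26, Motor); (36, Gear); (51, Lens); (51, Sensor); (53, Chip); (53, Motor)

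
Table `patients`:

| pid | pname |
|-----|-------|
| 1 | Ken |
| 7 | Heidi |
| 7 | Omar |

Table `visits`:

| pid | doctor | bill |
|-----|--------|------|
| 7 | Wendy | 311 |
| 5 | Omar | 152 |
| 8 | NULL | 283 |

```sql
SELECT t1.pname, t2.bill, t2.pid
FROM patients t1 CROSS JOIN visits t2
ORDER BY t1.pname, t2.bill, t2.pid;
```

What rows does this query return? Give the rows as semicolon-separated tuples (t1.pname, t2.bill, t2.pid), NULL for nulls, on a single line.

(Heidi, 152, 5); (Heidi, 283, 8); (Heidi, 311, 7); (Ken, 152, 5); (Ken, 283, 8); (Ken, 311, 7); (Omar, 152, 5); (Omar, 283, 8); (Omar, 311, 7)

CROSS JOIN pairs every row of `patients` with every row of `visits`: 3 × 3 = 9 rows.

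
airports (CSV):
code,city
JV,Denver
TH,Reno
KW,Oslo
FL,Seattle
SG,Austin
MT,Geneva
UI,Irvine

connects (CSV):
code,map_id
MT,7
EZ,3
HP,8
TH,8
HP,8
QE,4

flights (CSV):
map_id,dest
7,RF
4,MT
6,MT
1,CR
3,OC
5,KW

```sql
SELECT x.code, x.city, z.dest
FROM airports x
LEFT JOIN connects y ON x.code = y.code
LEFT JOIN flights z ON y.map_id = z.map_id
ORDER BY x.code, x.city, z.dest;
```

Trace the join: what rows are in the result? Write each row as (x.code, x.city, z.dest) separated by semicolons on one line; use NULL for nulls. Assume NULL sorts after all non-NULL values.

(FL, Seattle, NULL); (JV, Denver, NULL); (KW, Oslo, NULL); (MT, Geneva, RF); (SG, Austin, NULL); (TH, Reno, NULL); (UI, Irvine, NULL)

Step 1 — x LEFT JOIN y on code → 7 row(s).
Then LEFT JOIN `flights z` on map_id: each of those 7 rows is kept; rows whose y.map_id has no match in z get NULL for z's columns.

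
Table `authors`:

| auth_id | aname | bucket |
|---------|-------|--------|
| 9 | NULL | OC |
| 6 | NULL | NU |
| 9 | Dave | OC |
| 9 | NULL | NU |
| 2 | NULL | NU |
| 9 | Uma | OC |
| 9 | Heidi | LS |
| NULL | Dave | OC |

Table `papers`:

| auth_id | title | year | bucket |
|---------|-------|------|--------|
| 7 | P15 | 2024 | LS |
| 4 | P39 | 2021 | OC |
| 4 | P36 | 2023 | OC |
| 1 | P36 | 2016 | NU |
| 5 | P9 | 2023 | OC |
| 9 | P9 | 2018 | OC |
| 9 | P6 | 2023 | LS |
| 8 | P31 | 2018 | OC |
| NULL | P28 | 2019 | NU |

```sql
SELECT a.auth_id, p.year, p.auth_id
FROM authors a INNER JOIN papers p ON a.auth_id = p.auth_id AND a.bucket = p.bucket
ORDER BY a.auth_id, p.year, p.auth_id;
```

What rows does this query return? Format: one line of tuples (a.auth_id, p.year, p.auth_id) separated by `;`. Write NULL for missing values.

(9, 2018, 9); (9, 2018, 9); (9, 2018, 9); (9, 2023, 9)

INNER JOIN keeps only pairs where the ON condition holds.
Matching on a.auth_id = p.auth_id AND a.bucket = p.bucket. A NULL in a compared column never satisfies the condition.
- a row (auth_id=9, bucket=OC): matches 1 p row(s) → 1 output row(s).
- a row (auth_id=6, bucket=NU): no match → dropped.
- a row (auth_id=9, bucket=OC): matches 1 p row(s) → 1 output row(s).
- a row (auth_id=9, bucket=NU): no match → dropped.
- a row (auth_id=2, bucket=NU): no match → dropped.
- a row (auth_id=9, bucket=OC): matches 1 p row(s) → 1 output row(s).
- a row (auth_id=9, bucket=LS): matches 1 p row(s) → 1 output row(s).
- a row (auth_id=NULL, bucket=OC): no match → dropped.
After projecting and ordering:
a.auth_id | p.year | p.auth_id
9 | 2018 | 9
9 | 2018 | 9
9 | 2018 | 9
9 | 2023 | 9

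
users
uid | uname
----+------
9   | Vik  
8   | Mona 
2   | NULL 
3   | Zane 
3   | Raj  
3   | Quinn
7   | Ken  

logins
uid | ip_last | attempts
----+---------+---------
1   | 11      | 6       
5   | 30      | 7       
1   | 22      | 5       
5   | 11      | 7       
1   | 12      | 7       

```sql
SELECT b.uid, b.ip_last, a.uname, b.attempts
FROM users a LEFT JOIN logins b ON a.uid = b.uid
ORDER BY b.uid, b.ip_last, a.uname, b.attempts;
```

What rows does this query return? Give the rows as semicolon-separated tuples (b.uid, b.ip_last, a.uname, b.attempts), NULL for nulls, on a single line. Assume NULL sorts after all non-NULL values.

(NULL, NULL, Ken, NULL); (NULL, NULL, Mona, NULL); (NULL, NULL, Quinn, NULL); (NULL, NULL, Raj, NULL); (NULL, NULL, Vik, NULL); (NULL, NULL, Zane, NULL); (NULL, NULL, NULL, NULL)

LEFT JOIN keeps every row from `users`; unmatched rows get NULL for `logins`'s columns.
Matching on a.uid = b.uid.
- uid=9: no b row matches, row kept with b columns NULL.
- uid=8: no b row matches, row kept with b columns NULL.
- uid=2: no b row matches, row kept with b columns NULL.
- uid=3: no b row matches, row kept with b columns NULL.
- uid=3: no b row matches, row kept with b columns NULL.
- uid=3: no b row matches, row kept with b columns NULL.
- uid=7: no b row matches, row kept with b columns NULL.
After projecting and ordering:
b.uid | b.ip_last | a.uname | b.attempts
NULL | NULL | Ken | NULL
NULL | NULL | Mona | NULL
NULL | NULL | Quinn | NULL
NULL | NULL | Raj | NULL
NULL | NULL | Vik | NULL
NULL | NULL | Zane | NULL
NULL | NULL | NULL | NULL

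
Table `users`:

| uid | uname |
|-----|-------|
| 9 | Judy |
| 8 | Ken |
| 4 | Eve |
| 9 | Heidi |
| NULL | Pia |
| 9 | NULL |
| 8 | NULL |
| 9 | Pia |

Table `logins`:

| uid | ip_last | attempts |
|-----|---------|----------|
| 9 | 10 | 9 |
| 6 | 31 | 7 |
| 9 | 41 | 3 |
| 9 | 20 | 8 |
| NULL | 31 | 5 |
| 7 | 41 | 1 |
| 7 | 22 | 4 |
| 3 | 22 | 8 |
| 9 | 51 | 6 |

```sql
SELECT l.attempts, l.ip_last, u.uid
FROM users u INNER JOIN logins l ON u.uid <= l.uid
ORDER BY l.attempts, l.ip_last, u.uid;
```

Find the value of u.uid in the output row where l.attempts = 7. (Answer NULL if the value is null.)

4

INNER JOIN keeps only pairs where the ON condition holds.
Matching on u.uid <= l.uid. A NULL in a compared column never satisfies the condition.
Matched pairs: 31.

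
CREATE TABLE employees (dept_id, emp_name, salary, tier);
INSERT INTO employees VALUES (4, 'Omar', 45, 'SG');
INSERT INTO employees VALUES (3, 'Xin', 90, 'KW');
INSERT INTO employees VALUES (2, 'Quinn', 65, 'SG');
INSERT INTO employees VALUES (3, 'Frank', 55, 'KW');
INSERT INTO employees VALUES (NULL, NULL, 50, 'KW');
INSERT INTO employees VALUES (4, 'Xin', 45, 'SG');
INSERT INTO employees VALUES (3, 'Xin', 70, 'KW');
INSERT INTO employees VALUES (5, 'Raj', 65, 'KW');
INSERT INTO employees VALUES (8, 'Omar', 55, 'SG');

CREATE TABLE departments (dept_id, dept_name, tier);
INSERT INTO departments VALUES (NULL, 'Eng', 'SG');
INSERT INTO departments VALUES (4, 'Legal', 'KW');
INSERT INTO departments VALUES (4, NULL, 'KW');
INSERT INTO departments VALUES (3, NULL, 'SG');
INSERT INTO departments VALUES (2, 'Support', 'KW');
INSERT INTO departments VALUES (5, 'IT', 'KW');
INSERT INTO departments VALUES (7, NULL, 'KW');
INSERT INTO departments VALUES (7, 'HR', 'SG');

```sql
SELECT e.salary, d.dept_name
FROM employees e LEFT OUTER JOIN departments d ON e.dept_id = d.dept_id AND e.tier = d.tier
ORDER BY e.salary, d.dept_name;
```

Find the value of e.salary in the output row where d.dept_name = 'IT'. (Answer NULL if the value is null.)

65

LEFT JOIN keeps every row from `employees`; unmatched rows get NULL for `departments`'s columns.
Matching on e.dept_id = d.dept_id AND e.tier = d.tier. A NULL in a compared column never satisfies the condition.
- dept_id=4, tier=SG: no d row matches, row kept with d columns NULL.
- dept_id=3, tier=KW: no d row matches, row kept with d columns NULL.
- dept_id=2, tier=SG: no d row matches, row kept with d columns NULL.
- dept_id=3, tier=KW: no d row matches, row kept with d columns NULL.
- dept_id=NULL, tier=KW: no d row matches, row kept with d columns NULL.
- dept_id=4, tier=SG: no d row matches, row kept with d columns NULL.
- dept_id=3, tier=KW: no d row matches, row kept with d columns NULL.
- dept_id=5, tier=KW: 1 matching d row(s), so 1 row(s) emitted.
- dept_id=8, tier=SG: no d row matches, row kept with d columns NULL.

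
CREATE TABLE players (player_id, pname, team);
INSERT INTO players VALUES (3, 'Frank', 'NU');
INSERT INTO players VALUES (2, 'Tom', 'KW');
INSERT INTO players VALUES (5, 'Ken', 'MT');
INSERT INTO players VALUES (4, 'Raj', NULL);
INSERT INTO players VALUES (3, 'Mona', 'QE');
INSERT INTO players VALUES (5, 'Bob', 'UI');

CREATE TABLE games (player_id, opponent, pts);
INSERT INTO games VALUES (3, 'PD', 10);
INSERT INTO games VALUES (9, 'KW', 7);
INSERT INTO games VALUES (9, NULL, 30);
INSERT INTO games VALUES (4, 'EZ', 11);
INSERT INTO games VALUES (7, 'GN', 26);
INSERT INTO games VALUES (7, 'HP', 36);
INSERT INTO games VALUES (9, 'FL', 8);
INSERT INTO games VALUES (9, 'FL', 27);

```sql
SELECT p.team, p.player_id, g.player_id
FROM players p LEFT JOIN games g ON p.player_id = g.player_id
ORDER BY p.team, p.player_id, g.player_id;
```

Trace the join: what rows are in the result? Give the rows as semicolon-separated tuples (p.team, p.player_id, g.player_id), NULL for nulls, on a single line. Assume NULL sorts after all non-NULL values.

(KW, 2, NULL); (MT, 5, NULL); (NU, 3, 3); (QE, 3, 3); (UI, 5, NULL); (NULL, 4, 4)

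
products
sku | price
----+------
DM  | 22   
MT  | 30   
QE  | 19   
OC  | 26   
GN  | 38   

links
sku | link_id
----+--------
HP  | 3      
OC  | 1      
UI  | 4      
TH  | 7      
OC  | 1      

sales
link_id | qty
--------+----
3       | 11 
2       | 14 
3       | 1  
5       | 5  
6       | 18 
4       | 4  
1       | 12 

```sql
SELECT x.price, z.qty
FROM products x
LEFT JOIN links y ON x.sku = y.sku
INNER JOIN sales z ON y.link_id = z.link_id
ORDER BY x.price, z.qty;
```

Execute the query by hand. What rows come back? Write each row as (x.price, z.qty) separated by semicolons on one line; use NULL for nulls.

Step 1 — x LEFT JOIN y on sku → 6 row(s).
Then INNER JOIN `sales z` on link_id: keep only rows whose y.link_id appears in z.

(26, 12); (26, 12)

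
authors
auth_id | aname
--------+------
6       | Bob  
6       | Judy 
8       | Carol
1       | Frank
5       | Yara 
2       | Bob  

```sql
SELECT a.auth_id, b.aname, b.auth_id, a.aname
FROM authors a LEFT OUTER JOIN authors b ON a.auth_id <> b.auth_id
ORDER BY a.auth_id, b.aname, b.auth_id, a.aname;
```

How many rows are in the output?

LEFT JOIN keeps every row from `authors a`; unmatched rows get NULL for `authors b`'s columns.
Matching on a.auth_id <> b.auth_id.
Matched pairs: 28; unmatched a rows kept: 0.
Total: 28 rows.

28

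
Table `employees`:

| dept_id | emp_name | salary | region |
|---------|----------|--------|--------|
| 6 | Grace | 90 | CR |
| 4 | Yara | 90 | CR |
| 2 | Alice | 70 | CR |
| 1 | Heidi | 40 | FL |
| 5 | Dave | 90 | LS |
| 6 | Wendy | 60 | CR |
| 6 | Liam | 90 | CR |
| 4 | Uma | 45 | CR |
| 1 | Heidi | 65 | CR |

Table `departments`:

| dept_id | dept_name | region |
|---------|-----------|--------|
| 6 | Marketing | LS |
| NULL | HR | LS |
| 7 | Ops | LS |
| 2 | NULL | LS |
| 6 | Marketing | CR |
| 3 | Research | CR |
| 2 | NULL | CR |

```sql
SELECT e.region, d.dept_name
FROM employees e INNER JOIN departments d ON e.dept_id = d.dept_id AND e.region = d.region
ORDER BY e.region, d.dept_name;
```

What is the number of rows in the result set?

INNER JOIN keeps only pairs where the ON condition holds.
Matching on e.dept_id = d.dept_id AND e.region = d.region. A NULL in a compared column never satisfies the condition.
- dept_id=6, region=CR: 1 matching d row(s), so 1 row(s) emitted.
- dept_id=4, region=CR: no matching d row, dropped.
- dept_id=2, region=CR: 1 matching d row(s), so 1 row(s) emitted.
- dept_id=1, region=FL: no matching d row, dropped.
- dept_id=5, region=LS: no matching d row, dropped.
- dept_id=6, region=CR: 1 matching d row(s), so 1 row(s) emitted.
- dept_id=6, region=CR: 1 matching d row(s), so 1 row(s) emitted.
- dept_id=4, region=CR: no matching d row, dropped.
- dept_id=1, region=CR: no matching d row, dropped.
Total: 4 rows.

4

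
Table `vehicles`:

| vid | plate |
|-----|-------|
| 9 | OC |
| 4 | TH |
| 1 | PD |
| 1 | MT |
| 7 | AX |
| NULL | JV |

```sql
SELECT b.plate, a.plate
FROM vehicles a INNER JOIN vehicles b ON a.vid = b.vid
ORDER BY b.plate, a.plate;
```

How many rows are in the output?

7

INNER JOIN keeps only pairs where the ON condition holds.
Matching on a.vid = b.vid. A NULL in a compared column never satisfies the condition.
- a (vid=9) pairs with 1 row(s) of b.
- a (vid=4) pairs with 1 row(s) of b.
- a (vid=1) pairs with 2 row(s) of b.
- a (vid=1) pairs with 2 row(s) of b.
- a (vid=7) pairs with 1 row(s) of b.
- a (vid=NULL) has no partner → excluded.
Total: 7 rows.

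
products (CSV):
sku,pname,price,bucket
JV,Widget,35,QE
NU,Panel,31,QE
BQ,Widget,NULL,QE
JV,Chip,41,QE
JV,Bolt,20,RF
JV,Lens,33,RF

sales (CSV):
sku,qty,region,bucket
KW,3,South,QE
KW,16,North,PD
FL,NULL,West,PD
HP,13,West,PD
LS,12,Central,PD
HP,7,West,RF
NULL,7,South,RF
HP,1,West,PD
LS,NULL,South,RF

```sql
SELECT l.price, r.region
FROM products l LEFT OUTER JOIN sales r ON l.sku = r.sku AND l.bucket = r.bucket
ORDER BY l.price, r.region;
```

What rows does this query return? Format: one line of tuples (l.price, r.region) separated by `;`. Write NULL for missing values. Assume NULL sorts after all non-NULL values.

(20, NULL); (31, NULL); (33, NULL); (35, NULL); (41, NULL); (NULL, NULL)

LEFT JOIN keeps every row from `products`; unmatched rows get NULL for `sales`'s columns.
Matching on l.sku = r.sku AND l.bucket = r.bucket. A NULL in a compared column never satisfies the condition.
Matched pairs: 0; unmatched l rows kept: 6.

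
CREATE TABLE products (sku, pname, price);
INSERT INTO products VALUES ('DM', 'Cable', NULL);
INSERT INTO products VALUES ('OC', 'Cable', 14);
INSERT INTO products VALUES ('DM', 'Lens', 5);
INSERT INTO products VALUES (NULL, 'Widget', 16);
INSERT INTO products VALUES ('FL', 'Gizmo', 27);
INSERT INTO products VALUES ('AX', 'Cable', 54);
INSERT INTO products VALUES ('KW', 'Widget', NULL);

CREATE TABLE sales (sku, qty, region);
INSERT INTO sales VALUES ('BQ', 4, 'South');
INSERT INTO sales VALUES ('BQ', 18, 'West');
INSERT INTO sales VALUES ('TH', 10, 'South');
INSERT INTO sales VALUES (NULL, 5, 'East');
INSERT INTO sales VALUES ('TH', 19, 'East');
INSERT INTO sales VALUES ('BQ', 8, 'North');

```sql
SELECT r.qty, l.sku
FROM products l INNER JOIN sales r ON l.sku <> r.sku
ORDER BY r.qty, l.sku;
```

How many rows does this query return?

INNER JOIN keeps only pairs where the ON condition holds.
Matching on l.sku <> r.sku. A NULL in a compared column never satisfies the condition.
Matched pairs: 30.
Total: 30 rows.

30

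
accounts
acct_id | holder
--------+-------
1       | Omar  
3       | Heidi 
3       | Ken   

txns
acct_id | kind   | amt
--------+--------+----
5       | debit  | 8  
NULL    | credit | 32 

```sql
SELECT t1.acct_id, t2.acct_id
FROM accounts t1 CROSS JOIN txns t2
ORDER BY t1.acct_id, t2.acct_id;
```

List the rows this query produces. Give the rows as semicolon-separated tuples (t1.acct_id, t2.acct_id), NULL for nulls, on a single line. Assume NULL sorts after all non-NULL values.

CROSS JOIN pairs every row of `accounts` with every row of `txns`: 3 × 2 = 6 rows.

(1, 5); (1, NULL); (3, 5); (3, 5); (3, NULL); (3, NULL)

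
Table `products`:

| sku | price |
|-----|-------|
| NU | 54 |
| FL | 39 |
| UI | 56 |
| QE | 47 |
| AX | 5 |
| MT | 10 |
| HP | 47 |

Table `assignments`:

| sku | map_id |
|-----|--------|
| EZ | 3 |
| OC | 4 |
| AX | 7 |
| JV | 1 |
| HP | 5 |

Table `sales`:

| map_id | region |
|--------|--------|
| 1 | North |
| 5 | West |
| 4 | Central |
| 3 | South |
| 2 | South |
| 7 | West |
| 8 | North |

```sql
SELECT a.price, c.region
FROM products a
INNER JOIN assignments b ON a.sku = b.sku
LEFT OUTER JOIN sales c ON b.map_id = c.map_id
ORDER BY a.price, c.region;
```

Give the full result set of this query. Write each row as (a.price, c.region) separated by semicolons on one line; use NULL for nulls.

Joins associate left-to-right: products INNER JOIN assignments on sku gives 2 intermediate row(s).
Then LEFT JOIN `sales c` on map_id: each of those 2 rows is kept; rows whose b.map_id has no match in c get NULL for c's columns.

(5, West); (47, West)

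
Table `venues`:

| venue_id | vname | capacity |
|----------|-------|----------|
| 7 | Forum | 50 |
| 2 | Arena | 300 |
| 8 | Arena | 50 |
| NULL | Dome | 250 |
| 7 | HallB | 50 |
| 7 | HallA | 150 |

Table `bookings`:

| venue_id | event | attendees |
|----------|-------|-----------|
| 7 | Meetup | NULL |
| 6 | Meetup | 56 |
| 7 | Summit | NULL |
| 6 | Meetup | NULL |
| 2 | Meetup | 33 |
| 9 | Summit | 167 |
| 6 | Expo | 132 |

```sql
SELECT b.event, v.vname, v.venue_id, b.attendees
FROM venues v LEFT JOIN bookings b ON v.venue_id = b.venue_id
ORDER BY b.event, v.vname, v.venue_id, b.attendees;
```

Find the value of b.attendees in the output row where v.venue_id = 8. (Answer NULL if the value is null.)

LEFT JOIN keeps every row from `venues`; unmatched rows get NULL for `bookings`'s columns.
Matching on v.venue_id = b.venue_id. A NULL in a compared column never satisfies the condition.
Matched pairs: 7; unmatched v rows kept: 2.

NULL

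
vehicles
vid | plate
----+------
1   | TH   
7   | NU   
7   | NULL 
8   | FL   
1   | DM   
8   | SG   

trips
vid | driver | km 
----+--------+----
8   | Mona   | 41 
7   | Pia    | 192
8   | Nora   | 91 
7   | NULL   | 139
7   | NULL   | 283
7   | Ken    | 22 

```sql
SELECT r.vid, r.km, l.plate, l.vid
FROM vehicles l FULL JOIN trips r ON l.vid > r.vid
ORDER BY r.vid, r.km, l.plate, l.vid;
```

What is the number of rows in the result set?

14

FULL OUTER JOIN keeps every row from both sides; unmatched rows get NULL for the other side's columns.
Matching on l.vid > r.vid.
- l (vid=1) has no partner → padded with NULL.
- l (vid=7) has no partner → padded with NULL.
- l (vid=7) has no partner → padded with NULL.
- l (vid=8) pairs with 4 row(s) of r.
- l (vid=1) has no partner → padded with NULL.
- l (vid=8) pairs with 4 row(s) of r.
- 2 row(s) from r found no l partner → padded with NULL.
Total: 8 matched + 6 padded = 14 rows.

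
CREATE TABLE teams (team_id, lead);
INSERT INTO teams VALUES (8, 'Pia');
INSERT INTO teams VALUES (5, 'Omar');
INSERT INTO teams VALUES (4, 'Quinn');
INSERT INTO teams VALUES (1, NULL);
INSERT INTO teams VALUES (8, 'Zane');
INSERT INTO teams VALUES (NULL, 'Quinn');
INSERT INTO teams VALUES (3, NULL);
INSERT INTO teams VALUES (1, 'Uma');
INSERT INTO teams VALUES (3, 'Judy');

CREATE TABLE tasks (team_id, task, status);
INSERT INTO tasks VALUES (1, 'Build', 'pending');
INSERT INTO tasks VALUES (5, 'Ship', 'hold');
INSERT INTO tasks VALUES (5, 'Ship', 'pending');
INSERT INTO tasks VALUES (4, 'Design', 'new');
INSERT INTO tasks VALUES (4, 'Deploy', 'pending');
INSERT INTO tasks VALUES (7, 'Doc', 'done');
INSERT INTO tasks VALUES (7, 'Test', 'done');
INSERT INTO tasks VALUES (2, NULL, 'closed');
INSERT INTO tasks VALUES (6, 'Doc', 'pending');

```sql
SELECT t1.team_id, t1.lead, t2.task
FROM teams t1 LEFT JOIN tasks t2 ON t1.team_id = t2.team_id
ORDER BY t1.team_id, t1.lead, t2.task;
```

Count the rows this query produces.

11

LEFT JOIN keeps every row from `teams`; unmatched rows get NULL for `tasks`'s columns.
Matching on t1.team_id = t2.team_id. A NULL in a compared column never satisfies the condition.
Matched pairs: 6; unmatched t1 rows kept: 5.
Total: 6 matched + 5 padded = 11 rows.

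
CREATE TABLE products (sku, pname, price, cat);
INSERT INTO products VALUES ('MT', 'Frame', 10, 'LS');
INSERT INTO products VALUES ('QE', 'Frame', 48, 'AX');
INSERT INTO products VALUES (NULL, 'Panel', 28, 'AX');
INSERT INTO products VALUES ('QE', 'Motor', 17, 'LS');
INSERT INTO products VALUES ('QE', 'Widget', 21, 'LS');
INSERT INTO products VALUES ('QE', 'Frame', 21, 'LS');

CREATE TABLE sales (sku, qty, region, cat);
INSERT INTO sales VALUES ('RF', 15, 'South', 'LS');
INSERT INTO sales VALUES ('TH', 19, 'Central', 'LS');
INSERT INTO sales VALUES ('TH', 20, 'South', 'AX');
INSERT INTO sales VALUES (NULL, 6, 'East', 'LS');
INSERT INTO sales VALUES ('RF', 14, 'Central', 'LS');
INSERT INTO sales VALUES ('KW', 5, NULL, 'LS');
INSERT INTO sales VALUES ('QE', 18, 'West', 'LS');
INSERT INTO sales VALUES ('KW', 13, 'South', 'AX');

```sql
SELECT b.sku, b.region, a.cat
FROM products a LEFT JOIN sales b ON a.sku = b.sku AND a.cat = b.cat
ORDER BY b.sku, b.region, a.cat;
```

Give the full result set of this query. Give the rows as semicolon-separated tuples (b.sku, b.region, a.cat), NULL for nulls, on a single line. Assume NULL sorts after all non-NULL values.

(QE, West, LS); (QE, West, LS); (QE, West, LS); (NULL, NULL, AX); (NULL, NULL, AX); (NULL, NULL, LS)

LEFT JOIN keeps every row from `products`; unmatched rows get NULL for `sales`'s columns.
Matching on a.sku = b.sku AND a.cat = b.cat. A NULL in a compared column never satisfies the condition.
- a (sku=MT, cat=LS) has no partner → padded with NULL.
- a (sku=QE, cat=AX) has no partner → padded with NULL.
- a (sku=NULL, cat=AX) has no partner → padded with NULL.
- a (sku=QE, cat=LS) pairs with 1 row(s) of b.
- a (sku=QE, cat=LS) pairs with 1 row(s) of b.
- a (sku=QE, cat=LS) pairs with 1 row(s) of b.
After projecting and ordering:
b.sku | b.region | a.cat
QE | West | LS
QE | West | LS
QE | West | LS
NULL | NULL | AX
NULL | NULL | AX
NULL | NULL | LS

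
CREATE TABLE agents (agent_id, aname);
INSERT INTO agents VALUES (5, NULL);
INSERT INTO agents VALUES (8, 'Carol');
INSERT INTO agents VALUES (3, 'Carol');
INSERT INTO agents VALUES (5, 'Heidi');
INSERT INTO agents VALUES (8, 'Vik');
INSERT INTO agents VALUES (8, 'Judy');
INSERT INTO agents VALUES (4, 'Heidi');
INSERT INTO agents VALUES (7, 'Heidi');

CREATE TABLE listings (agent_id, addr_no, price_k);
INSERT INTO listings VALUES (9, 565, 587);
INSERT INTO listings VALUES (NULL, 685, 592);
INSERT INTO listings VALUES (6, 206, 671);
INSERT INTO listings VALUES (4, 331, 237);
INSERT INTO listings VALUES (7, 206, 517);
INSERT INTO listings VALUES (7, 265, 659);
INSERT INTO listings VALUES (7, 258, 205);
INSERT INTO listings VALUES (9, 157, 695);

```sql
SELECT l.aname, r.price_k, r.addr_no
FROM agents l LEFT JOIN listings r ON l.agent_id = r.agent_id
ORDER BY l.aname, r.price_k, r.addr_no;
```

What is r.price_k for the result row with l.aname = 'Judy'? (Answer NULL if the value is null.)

NULL

LEFT JOIN keeps every row from `agents`; unmatched rows get NULL for `listings`'s columns.
Matching on l.agent_id = r.agent_id. A NULL in a compared column never satisfies the condition.
- agent_id=5: no r row matches, row kept with r columns NULL.
- agent_id=8: no r row matches, row kept with r columns NULL.
- agent_id=3: no r row matches, row kept with r columns NULL.
- agent_id=5: no r row matches, row kept with r columns NULL.
- agent_id=8: no r row matches, row kept with r columns NULL.
- agent_id=8: no r row matches, row kept with r columns NULL.
- agent_id=4: 1 matching r row(s), so 1 row(s) emitted.
- agent_id=7: 3 matching r row(s), so 3 row(s) emitted.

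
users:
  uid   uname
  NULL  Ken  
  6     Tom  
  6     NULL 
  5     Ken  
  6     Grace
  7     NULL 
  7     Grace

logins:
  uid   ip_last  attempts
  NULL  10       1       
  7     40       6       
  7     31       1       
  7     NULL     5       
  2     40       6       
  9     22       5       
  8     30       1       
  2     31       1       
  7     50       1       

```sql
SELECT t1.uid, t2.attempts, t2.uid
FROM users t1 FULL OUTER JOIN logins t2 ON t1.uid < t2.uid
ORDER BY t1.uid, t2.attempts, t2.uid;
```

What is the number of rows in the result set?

32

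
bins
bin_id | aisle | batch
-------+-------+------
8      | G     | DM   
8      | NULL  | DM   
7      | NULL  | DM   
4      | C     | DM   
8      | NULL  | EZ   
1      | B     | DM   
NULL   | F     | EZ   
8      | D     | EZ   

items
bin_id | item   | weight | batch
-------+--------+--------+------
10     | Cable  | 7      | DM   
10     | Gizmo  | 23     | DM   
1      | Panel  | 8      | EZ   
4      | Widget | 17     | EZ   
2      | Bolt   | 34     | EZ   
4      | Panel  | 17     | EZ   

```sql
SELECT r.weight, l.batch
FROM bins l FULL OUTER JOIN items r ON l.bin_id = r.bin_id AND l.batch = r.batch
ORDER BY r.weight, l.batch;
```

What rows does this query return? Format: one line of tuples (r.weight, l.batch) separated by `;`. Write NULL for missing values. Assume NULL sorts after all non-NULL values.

(7, NULL); (8, NULL); (17, NULL); (17, NULL); (23, NULL); (34, NULL); (NULL, DM); (NULL, DM); (NULL, DM); (NULL, DM); (NULL, DM); (NULL, EZ); (NULL, EZ); (NULL, EZ)

FULL OUTER JOIN keeps every row from both sides; unmatched rows get NULL for the other side's columns.
Matching on l.bin_id = r.bin_id AND l.batch = r.batch. A NULL in a compared column never satisfies the condition.
- l row (bin_id=8, batch=DM): no match → kept, r columns NULL.
- l row (bin_id=8, batch=DM): no match → kept, r columns NULL.
- l row (bin_id=7, batch=DM): no match → kept, r columns NULL.
- l row (bin_id=4, batch=DM): no match → kept, r columns NULL.
- l row (bin_id=8, batch=EZ): no match → kept, r columns NULL.
- l row (bin_id=1, batch=DM): no match → kept, r columns NULL.
- l row (bin_id=NULL, batch=EZ): no match → kept, r columns NULL.
- l row (bin_id=8, batch=EZ): no match → kept, r columns NULL.
- 6 r row(s) had no l match → kept, l columns NULL.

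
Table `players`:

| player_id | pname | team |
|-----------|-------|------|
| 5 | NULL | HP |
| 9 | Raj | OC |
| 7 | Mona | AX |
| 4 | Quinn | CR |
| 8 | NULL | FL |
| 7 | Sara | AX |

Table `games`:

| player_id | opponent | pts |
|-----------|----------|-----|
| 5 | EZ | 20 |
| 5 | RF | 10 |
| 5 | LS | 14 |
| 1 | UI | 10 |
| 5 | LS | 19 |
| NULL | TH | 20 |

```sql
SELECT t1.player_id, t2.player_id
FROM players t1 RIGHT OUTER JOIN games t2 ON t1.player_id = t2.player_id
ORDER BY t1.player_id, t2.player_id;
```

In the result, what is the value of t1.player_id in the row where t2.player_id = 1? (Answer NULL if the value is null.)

NULL

RIGHT JOIN keeps every row from `games`; unmatched rows get NULL for `players`'s columns.
Matching on t1.player_id = t2.player_id. A NULL in a compared column never satisfies the condition.
Matched pairs: 4; unmatched t2 rows kept: 2.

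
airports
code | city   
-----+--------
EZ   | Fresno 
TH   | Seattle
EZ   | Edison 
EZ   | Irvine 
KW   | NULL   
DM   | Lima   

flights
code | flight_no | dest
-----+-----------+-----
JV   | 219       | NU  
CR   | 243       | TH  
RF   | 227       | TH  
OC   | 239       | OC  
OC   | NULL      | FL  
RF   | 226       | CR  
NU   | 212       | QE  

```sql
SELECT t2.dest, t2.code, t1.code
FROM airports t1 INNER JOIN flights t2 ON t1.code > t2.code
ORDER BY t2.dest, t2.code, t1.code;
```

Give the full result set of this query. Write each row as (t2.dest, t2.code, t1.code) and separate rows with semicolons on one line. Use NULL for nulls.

INNER JOIN keeps only pairs where the ON condition holds.
Matching on t1.code > t2.code.
- t1[0] code=EZ → 1 match(es) in t2 → 1 row(s).
- t1[1] code=TH → 7 match(es) in t2 → 7 row(s).
- t1[2] code=EZ → 1 match(es) in t2 → 1 row(s).
- t1[3] code=EZ → 1 match(es) in t2 → 1 row(s).
- t1[4] code=KW → 2 match(es) in t2 → 2 row(s).
- t1[5] code=DM → 1 match(es) in t2 → 1 row(s).

(CR, RF, TH); (FL, OC, TH); (NU, JV, KW); (NU, JV, TH); (OC, OC, TH); (QE, NU, TH); (TH, CR, DM); (TH, CR, EZ); (TH, CR, EZ); (TH, CR, EZ); (TH, CR, KW); (TH, CR, TH); (TH, RF, TH)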